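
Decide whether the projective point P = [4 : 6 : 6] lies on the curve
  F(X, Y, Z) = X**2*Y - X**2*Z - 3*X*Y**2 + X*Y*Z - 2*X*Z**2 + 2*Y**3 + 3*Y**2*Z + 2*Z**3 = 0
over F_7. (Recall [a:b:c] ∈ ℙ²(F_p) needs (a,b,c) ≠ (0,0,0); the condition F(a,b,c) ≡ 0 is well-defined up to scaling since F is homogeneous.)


F(4,6,6) ≡ 5 (mod 7); P is NOT on the curve.

Evaluate F(4, 6, 6) term-by-term (mod 7).
  X**2*Y ↦ 1·16·6·1 = 96
  -X**2*Z ↦ -1·16·1·6 = -96
  -3*X*Y**2 ↦ -3·4·36·1 = -432
  X*Y*Z ↦ 1·4·6·6 = 144
  -2*X*Z**2 ↦ -2·4·1·36 = -288
  2*Y**3 ↦ 2·1·216·1 = 432
  3*Y**2*Z ↦ 3·1·36·6 = 648
  2*Z**3 ↦ 2·1·1·216 = 432
Sum: F(4, 6, 6) = (96) + (-96) + (-432) + (144) + (-288) + (432) + (648) + (432) = 936.
Reducing mod 7: 936 ≡ 5 (mod 7).
Since F(a, b, c) ≡ 5 ≠ 0 (mod 7), P does NOT lie on the curve.


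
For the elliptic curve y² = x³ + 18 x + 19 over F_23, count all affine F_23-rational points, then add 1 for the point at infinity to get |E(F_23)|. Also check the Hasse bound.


Affine points = {(3, 10), (3, 13), (5, 2), (5, 21), (8, 10), (8, 13), (9, 6), (9, 17), (10, 7), (10, 16), (12, 10), (12, 13), (13, 9), (13, 14), (14, 5), (14, 18), (22, 0)}; affine count = 17; |E(F_23)| = 18.

Discriminant check: Δ ∝ 4a³ + 27b² = 4·18³ + 27·19² = 4·5832 + 27·361 ≡ 1 (mod 23). Nonzero ⇒ E is nonsingular.
For each x ∈ F_23, compute rhs = x³ + 18·x + 19 mod 23, then count y ∈ F_23 with y² ≡ rhs.
  x = 0: rhs = 19, matching y values: none (0 points).
  x = 1: rhs = 15, matching y values: none (0 points).
  x = 2: rhs = 17, matching y values: none (0 points).
  x = 3: rhs = 8, matching y values: 10, 13 (2 points).
  x = 4: rhs = 17, matching y values: none (0 points).
  x = 5: rhs = 4, matching y values: 2, 21 (2 points).
  x = 6: rhs = 21, matching y values: none (0 points).
  x = 7: rhs = 5, matching y values: none (0 points).
  x = 8: rhs = 8, matching y values: 10, 13 (2 points).
  x = 9: rhs = 13, matching y values: 6, 17 (2 points).
  x = 10: rhs = 3, matching y values: 7, 16 (2 points).
  x = 11: rhs = 7, matching y values: none (0 points).
  x = 12: rhs = 8, matching y values: 10, 13 (2 points).
  x = 13: rhs = 12, matching y values: 9, 14 (2 points).
  x = 14: rhs = 2, matching y values: 5, 18 (2 points).
  x = 15: rhs = 7, matching y values: none (0 points).
  x = 16: rhs = 10, matching y values: none (0 points).
  x = 17: rhs = 17, matching y values: none (0 points).
  x = 18: rhs = 11, matching y values: none (0 points).
  x = 19: rhs = 21, matching y values: none (0 points).
  x = 20: rhs = 7, matching y values: none (0 points).
  x = 21: rhs = 21, matching y values: none (0 points).
  x = 22: rhs = 0, matching y values: 0 (1 points).
Total affine count: 17.
Full point count |E(F_23)| = 17 + 1 = 18.
Hasse bound: |18 − (23+1)| = |-6| = 6 ≤ 2√23 ≈ 9.5917 ✓.


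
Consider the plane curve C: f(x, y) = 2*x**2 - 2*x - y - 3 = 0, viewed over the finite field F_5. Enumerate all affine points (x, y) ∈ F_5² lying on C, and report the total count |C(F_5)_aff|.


Affine F_5-points: {(0, 2), (1, 2), (2, 1), (3, 4), (4, 1)}; count = 5.

For each of the 25 pairs (x, y) ∈ F_5², evaluate f(x, y) mod 5. Record the zeros.
  x = 0: [0↦2, 1↦1, 2↦0, 3↦4, 4↦3]  zeros at y ∈ {2}
  x = 1: [0↦2, 1↦1, 2↦0, 3↦4, 4↦3]  zeros at y ∈ {2}
  x = 2: [0↦1, 1↦0, 2↦4, 3↦3, 4↦2]  zeros at y ∈ {1}
  x = 3: [0↦4, 1↦3, 2↦2, 3↦1, 4↦0]  zeros at y ∈ {4}
  x = 4: [0↦1, 1↦0, 2↦4, 3↦3, 4↦2]  zeros at y ∈ {1}
Collecting zeros: affine points = {(0, 2), (1, 2), (2, 1), (3, 4), (4, 1)}.
Total count |C(F_5)_aff| = 5.


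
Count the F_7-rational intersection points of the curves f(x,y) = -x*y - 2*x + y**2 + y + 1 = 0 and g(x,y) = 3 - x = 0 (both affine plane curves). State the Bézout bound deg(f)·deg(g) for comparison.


Common zeros: ∅; count = 0; Bézout bound = 2.

deg(f) = 2, deg(g) = 1, so Bézout bound = 2.
Scan x ∈ F_7. For each x, list the y ∈ F_7 with f(x, y) ≡ 0 and those with g(x, y) ≡ 0 (mod 7); the common zeros in that column are the intersection.
  x = 0: f ≡ 0 at y ∈ {2, 4}; g ≡ 0 at y ∈ ∅; common: ∅.
  x = 1: f ≡ 0 at y ∈ {1, 6}; g ≡ 0 at y ∈ ∅; common: ∅.
  x = 2: f ≡ 0 at y ∈ ∅; g ≡ 0 at y ∈ ∅; common: ∅.
  x = 3: f ≡ 0 at y ∈ ∅; g ≡ 0 at y ∈ {0, 1, 2, 3, 4, 5, 6}; common: ∅.
  x = 4: f ≡ 0 at y ∈ {0, 3}; g ≡ 0 at y ∈ ∅; common: ∅.
  x = 5: f ≡ 0 at y ∈ ∅; g ≡ 0 at y ∈ ∅; common: ∅.
  x = 6: f ≡ 0 at y ∈ ∅; g ≡ 0 at y ∈ ∅; common: ∅.
Collecting: common zeros = ∅, so the count is 0.
Comparison with the Bézout bound: 0 ≤ 2 = deg(f)·deg(g), as expected for curves with no common component (the affine F_7-count falls short of the bound because intersections may lie at infinity, over extension fields, or carry multiplicity).


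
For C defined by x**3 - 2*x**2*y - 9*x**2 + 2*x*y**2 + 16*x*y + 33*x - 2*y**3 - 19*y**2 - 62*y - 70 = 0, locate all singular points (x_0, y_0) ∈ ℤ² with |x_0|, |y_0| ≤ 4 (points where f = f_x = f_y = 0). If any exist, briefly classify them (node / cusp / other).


Singular points: {(1, -3)}; classification: cusp.

Compute partial derivatives:
  f_x = 3*x**2 - 4*x*y - 18*x + 2*y**2 + 16*y + 33.
  f_y = -2*x**2 + 4*x*y + 16*x - 6*y**2 - 38*y - 62.
Scan x_0 ∈ {−4, ..., 4}. For each x_0, f_y(x_0, y) is a polynomial in y; find its integer roots y ∈ {−4, ..., 4}, then test f_x and f at those candidates.
  x = -4: f_y(-4, y) = -6*y**2 - 54*y - 158; no integer root y with |y| ≤ 4.
  x = -3: f_y(-3, y) = -6*y**2 - 50*y - 128; no integer root y with |y| ≤ 4.
  x = -2: f_y(-2, y) = -6*y**2 - 46*y - 102; no integer root y with |y| ≤ 4.
  x = -1: f_y(-1, y) = -6*y**2 - 42*y - 80; no integer root y with |y| ≤ 4.
  x = 0: f_y(0, y) = -6*y**2 - 38*y - 62; no integer root y with |y| ≤ 4.
  x = 1: f_y(1, y) = -6*y**2 - 34*y - 48; vanishes at y ∈ {-3}. (1, -3): f_x = 0, f = 0 — SINGULAR.
  x = 2: f_y(2, y) = -6*y**2 - 30*y - 38; no integer root y with |y| ≤ 4.
  x = 3: f_y(3, y) = -6*y**2 - 26*y - 32; no integer root y with |y| ≤ 4.
  x = 4: f_y(4, y) = -6*y**2 - 22*y - 30; no integer root y with |y| ≤ 4.
Only singular point on the grid: (1, -3).
Classify: substitute x = 1 + u, y = -3 + v and expand: f = u**3 - 2*u**2*v + 2*u*v**2 - 2*v**3 + v**2.
No constant or linear terms (consistent with a singular point). Quadratic part: v**2. Cubic part: u**3 - 2*u**2*v + 2*u*v**2 - 2*v**3.
The quadratic part v**2 is a perfect square, so there is a single (double) tangent line v = 0, i.e. y = -3. Restricting the cubic part to that line (v = 0) leaves u**3 ≠ 0, so f is not divisible by v and the branch is v² ≈ -u**3 to lowest order — this is a cusp.
Classification: cusp.


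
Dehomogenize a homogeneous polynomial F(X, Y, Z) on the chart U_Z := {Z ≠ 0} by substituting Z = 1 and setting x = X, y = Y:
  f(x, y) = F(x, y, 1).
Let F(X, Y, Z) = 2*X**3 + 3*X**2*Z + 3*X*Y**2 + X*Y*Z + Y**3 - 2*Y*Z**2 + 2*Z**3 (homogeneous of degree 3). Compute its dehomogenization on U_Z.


f(x, y) = 2*x**3 + 3*x**2 + 3*x*y**2 + x*y + y**3 - 2*y + 2

On U_Z we set Z = 1. Each monomial c·X^i·Y^j·Z^k in F becomes c·x^i·y^j·1^k = c·x^i·y^j.
Substituting Z = 1: F(X, Y, 1) = 2*x**3 + 3*x**2 + 3*x*y**2 + x*y + y**3 - 2*y + 2.
Note: deg(f) ≤ deg(F) = 3; strict inequality happens when F is divisible by Z (lost terms).


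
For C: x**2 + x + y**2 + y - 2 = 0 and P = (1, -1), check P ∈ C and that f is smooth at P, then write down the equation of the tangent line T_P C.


Tangent line at P: 3*x - y - 4 = 0.

Step 1: f(1, -1) = 0, so P lies on C.
Step 2: partial derivatives
  f_x(x, y) = 2*x + 1, f_y(x, y) = 2*y + 1.
  f_x(P) = 3, f_y(P) = -1 (gradient nonzero, so P is smooth).
Step 3: tangent line at P: 3·(x − 1) + -1·(y − -1) = 0.
Expanding: 3*x - y - 4 = 0.


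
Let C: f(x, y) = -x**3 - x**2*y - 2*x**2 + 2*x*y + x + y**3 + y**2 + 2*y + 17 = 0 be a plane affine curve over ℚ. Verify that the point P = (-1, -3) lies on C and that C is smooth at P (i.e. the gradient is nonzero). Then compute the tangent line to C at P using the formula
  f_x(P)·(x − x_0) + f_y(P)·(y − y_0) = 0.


Tangent line at P: -10*x + 20*y + 50 = 0.

Step 1: f(-1, -3) = 0, so P lies on C.
Step 2: partial derivatives
  f_x(x, y) = -3*x**2 - 2*x*y - 4*x + 2*y + 1, f_y(x, y) = -x**2 + 2*x + 3*y**2 + 2*y + 2.
  f_x(P) = -10, f_y(P) = 20 (gradient nonzero, so P is smooth).
Step 3: tangent line at P: -10·(x − -1) + 20·(y − -3) = 0.
Expanding: -10*x + 20*y + 50 = 0.


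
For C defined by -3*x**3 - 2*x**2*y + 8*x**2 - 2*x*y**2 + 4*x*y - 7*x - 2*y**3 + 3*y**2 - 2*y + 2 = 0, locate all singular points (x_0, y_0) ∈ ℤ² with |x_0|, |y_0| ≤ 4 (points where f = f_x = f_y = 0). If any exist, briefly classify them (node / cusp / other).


Singular points: {(1, 0)}; classification: node.

Compute partial derivatives:
  f_x = -9*x**2 - 4*x*y + 16*x - 2*y**2 + 4*y - 7.
  f_y = -2*x**2 - 4*x*y + 4*x - 6*y**2 + 6*y - 2.
Scan x_0 ∈ {−4, ..., 4}. For each x_0, f_y(x_0, y) is a polynomial in y; find its integer roots y ∈ {−4, ..., 4}, then test f_x and f at those candidates.
  x = -4: f_y(-4, y) = -6*y**2 + 22*y - 50; no integer root y with |y| ≤ 4.
  x = -3: f_y(-3, y) = -6*y**2 + 18*y - 32; no integer root y with |y| ≤ 4.
  x = -2: f_y(-2, y) = -6*y**2 + 14*y - 18; no integer root y with |y| ≤ 4.
  x = -1: f_y(-1, y) = -6*y**2 + 10*y - 8; no integer root y with |y| ≤ 4.
  x = 0: f_y(0, y) = -6*y**2 + 6*y - 2; no integer root y with |y| ≤ 4.
  x = 1: f_y(1, y) = -6*y**2 + 2*y; vanishes at y ∈ {0}. (1, 0): f_x = 0, f = 0 — SINGULAR.
  x = 2: f_y(2, y) = -6*y**2 - 2*y - 2; no integer root y with |y| ≤ 4.
  x = 3: f_y(3, y) = -6*y**2 - 6*y - 8; no integer root y with |y| ≤ 4.
  x = 4: f_y(4, y) = -6*y**2 - 10*y - 18; no integer root y with |y| ≤ 4.
Only singular point on the grid: (1, 0).
Classify: substitute x = 1 + u, y = 0 + v and expand: f = -3*u**3 - 2*u**2*v - u**2 - 2*u*v**2 - 2*v**3 + v**2.
No constant or linear terms (consistent with a singular point). Quadratic part: -u**2 + v**2. Cubic part: -3*u**3 - 2*u**2*v - 2*u*v**2 - 2*v**3.
The quadratic part v**2 - u**2 = (v − u)(v + u) splits into two distinct linear factors, so there are two distinct tangent lines y − 0 = ±(x − 1) — this is a node (ordinary double point).
Classification: node.


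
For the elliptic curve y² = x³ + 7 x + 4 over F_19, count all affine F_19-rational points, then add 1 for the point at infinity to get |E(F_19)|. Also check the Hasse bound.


Affine points = {(0, 2), (0, 17), (2, 8), (2, 11), (4, 1), (4, 18), (7, 4), (7, 15), (9, 6), (9, 13), (11, 5), (11, 14), (12, 7), (12, 12), (15, 8), (15, 11), (17, 1), (17, 18)}; affine count = 18; |E(F_19)| = 19.

Discriminant check: Δ ∝ 4a³ + 27b² = 4·7³ + 27·4² = 4·343 + 27·16 ≡ 18 (mod 19). Nonzero ⇒ E is nonsingular.
For each x ∈ F_19, compute rhs = x³ + 7·x + 4 mod 19, then count y ∈ F_19 with y² ≡ rhs.
  x = 0: rhs = 4, matching y values: 2, 17 (2 points).
  x = 1: rhs = 12, matching y values: none (0 points).
  x = 2: rhs = 7, matching y values: 8, 11 (2 points).
  x = 3: rhs = 14, matching y values: none (0 points).
  x = 4: rhs = 1, matching y values: 1, 18 (2 points).
  x = 5: rhs = 12, matching y values: none (0 points).
  x = 6: rhs = 15, matching y values: none (0 points).
  x = 7: rhs = 16, matching y values: 4, 15 (2 points).
  x = 8: rhs = 2, matching y values: none (0 points).
  x = 9: rhs = 17, matching y values: 6, 13 (2 points).
  x = 10: rhs = 10, matching y values: none (0 points).
  x = 11: rhs = 6, matching y values: 5, 14 (2 points).
  x = 12: rhs = 11, matching y values: 7, 12 (2 points).
  x = 13: rhs = 12, matching y values: none (0 points).
  x = 14: rhs = 15, matching y values: none (0 points).
  x = 15: rhs = 7, matching y values: 8, 11 (2 points).
  x = 16: rhs = 13, matching y values: none (0 points).
  x = 17: rhs = 1, matching y values: 1, 18 (2 points).
  x = 18: rhs = 15, matching y values: none (0 points).
Total affine count: 18.
Full point count |E(F_19)| = 18 + 1 = 19.
Hasse bound: |19 − (19+1)| = |-1| = 1 ≤ 2√19 ≈ 8.7178 ✓.


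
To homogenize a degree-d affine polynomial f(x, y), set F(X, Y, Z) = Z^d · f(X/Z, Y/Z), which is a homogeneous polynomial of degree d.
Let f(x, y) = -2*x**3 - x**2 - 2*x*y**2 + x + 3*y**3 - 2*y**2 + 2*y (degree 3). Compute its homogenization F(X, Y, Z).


F(X, Y, Z) = -2*X**3 - X**2*Z - 2*X*Y**2 + X*Z**2 + 3*Y**3 - 2*Y**2*Z + 2*Y*Z**2

deg(f) = 3.
Substitute x = X/Z, y = Y/Z into f, then multiply by Z^3.
  monomial -2·x^3·y^0 ↦ -2·X^3·Y^0·Z^0.
  monomial -1·x^2·y^0 ↦ -1·X^2·Y^0·Z^1.
  monomial -2·x^1·y^2 ↦ -2·X^1·Y^2·Z^0.
  monomial 1·x^1·y^0 ↦ 1·X^1·Y^0·Z^2.
  monomial 3·x^0·y^3 ↦ 3·X^0·Y^3·Z^0.
  monomial -2·x^0·y^2 ↦ -2·X^0·Y^2·Z^1.
  monomial 2·x^0·y^1 ↦ 2·X^0·Y^1·Z^2.
Collecting: F(X, Y, Z) = -2*X**3 - X**2*Z - 2*X*Y**2 + X*Z**2 + 3*Y**3 - 2*Y**2*Z + 2*Y*Z**2.


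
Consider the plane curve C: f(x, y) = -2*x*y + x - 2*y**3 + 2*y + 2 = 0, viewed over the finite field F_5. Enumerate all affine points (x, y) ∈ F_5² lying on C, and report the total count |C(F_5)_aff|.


Affine F_5-points: {(0, 2), (1, 4), (2, 1), (3, 0)}; count = 4.

For each of the 25 pairs (x, y) ∈ F_5², evaluate f(x, y) mod 5. Record the zeros.
  x = 0: [0↦2, 1↦2, 2↦0, 3↦4, 4↦2]  zeros at y ∈ {2}
  x = 1: [0↦3, 1↦1, 2↦2, 3↦4, 4↦0]  zeros at y ∈ {4}
  x = 2: [0↦4, 1↦0, 2↦4, 3↦4, 4↦3]  zeros at y ∈ {1}
  x = 3: [0↦0, 1↦4, 2↦1, 3↦4, 4↦1]  zeros at y ∈ {0}
  x = 4: [0↦1, 1↦3, 2↦3, 3↦4, 4↦4]  zeros at y ∈ ∅
Collecting zeros: affine points = {(0, 2), (1, 4), (2, 1), (3, 0)}.
Total count |C(F_5)_aff| = 4.


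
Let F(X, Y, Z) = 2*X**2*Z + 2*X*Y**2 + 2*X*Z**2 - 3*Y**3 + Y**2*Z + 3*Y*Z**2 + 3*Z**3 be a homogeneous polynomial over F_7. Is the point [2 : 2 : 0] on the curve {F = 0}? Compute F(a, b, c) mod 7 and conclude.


F(2,2,0) ≡ 6 (mod 7); P is NOT on the curve.

Evaluate F(2, 2, 0) term-by-term (mod 7).
  2*X**2*Z ↦ 2·4·1·0 = 0
  2*X*Y**2 ↦ 2·2·4·1 = 16
  2*X*Z**2 ↦ 2·2·1·0 = 0
  -3*Y**3 ↦ -3·1·8·1 = -24
  Y**2*Z ↦ 1·1·4·0 = 0
  3*Y*Z**2 ↦ 3·1·2·0 = 0
  3*Z**3 ↦ 3·1·1·0 = 0
Sum: F(2, 2, 0) = (0) + (16) + (0) + (-24) + (0) + (0) + (0) = -8.
Reducing mod 7: -8 ≡ 6 (mod 7).
Since F(a, b, c) ≡ 6 ≠ 0 (mod 7), P does NOT lie on the curve.


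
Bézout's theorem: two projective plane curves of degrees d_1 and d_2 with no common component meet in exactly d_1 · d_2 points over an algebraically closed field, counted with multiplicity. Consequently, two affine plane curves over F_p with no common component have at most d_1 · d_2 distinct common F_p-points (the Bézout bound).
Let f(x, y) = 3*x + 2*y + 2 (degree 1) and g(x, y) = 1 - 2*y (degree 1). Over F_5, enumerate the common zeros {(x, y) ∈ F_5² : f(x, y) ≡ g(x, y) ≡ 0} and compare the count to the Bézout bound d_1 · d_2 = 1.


Common zeros: {(4, 3)}; count = 1; Bézout bound = 1.

deg(f) = 1, deg(g) = 1, so Bézout bound = 1.
Scan x ∈ F_5. For each x, list the y ∈ F_5 with f(x, y) ≡ 0 and those with g(x, y) ≡ 0 (mod 5); the common zeros in that column are the intersection.
  x = 0: f ≡ 0 at y ∈ {4}; g ≡ 0 at y ∈ {3}; common: ∅.
  x = 1: f ≡ 0 at y ∈ {0}; g ≡ 0 at y ∈ {3}; common: ∅.
  x = 2: f ≡ 0 at y ∈ {1}; g ≡ 0 at y ∈ {3}; common: ∅.
  x = 3: f ≡ 0 at y ∈ {2}; g ≡ 0 at y ∈ {3}; common: ∅.
  x = 4: f ≡ 0 at y ∈ {3}; g ≡ 0 at y ∈ {3}; common: {3}.
Collecting: common zeros = {(4, 3)}, so the count is 1.
Comparison with the Bézout bound: 1 ≤ 1 = deg(f)·deg(g), as expected for curves with no common component (the bound is attained).


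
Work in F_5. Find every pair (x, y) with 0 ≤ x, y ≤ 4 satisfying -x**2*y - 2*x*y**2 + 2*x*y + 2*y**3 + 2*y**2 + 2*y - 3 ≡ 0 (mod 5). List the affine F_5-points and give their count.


Affine F_5-points: {(0, 2), (0, 3), (0, 4), (1, 3), (3, 2), (4, 4)}; count = 6.

For each of the 25 pairs (x, y) ∈ F_5², evaluate f(x, y) mod 5. Record the zeros.
  x = 0: [0↦2, 1↦3, 2↦0, 3↦0, 4↦0]  zeros at y ∈ {2, 3, 4}
  x = 1: [0↦2, 1↦2, 2↦4, 3↦0, 4↦2]  zeros at y ∈ {3}
  x = 2: [0↦2, 1↦4, 2↦4, 3↦4, 4↦1]  zeros at y ∈ ∅
  x = 3: [0↦2, 1↦4, 2↦0, 3↦2, 4↦2]  zeros at y ∈ {2}
  x = 4: [0↦2, 1↦2, 2↦2, 3↦4, 4↦0]  zeros at y ∈ {4}
Collecting zeros: affine points = {(0, 2), (0, 3), (0, 4), (1, 3), (3, 2), (4, 4)}.
Total count |C(F_5)_aff| = 6.


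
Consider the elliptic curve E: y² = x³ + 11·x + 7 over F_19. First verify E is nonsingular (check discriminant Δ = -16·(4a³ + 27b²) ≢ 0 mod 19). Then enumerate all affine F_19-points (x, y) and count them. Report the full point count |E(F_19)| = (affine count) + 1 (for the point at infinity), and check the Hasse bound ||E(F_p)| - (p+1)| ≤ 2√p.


Affine points = {(0, 8), (0, 11), (1, 0), (4, 1), (4, 18), (5, 4), (5, 15), (6, 2), (6, 17), (7, 3), (7, 16), (12, 9), (12, 10), (14, 6), (14, 13), (16, 2), (16, 17)}; affine count = 17; |E(F_19)| = 18.

Discriminant check: Δ ∝ 4a³ + 27b² = 4·11³ + 27·7² = 4·1331 + 27·49 ≡ 16 (mod 19). Nonzero ⇒ E is nonsingular.
For each x ∈ F_19, compute rhs = x³ + 11·x + 7 mod 19, then count y ∈ F_19 with y² ≡ rhs.
  x = 0: rhs = 7, matching y values: 8, 11 (2 points).
  x = 1: rhs = 0, matching y values: 0 (1 points).
  x = 2: rhs = 18, matching y values: none (0 points).
  x = 3: rhs = 10, matching y values: none (0 points).
  x = 4: rhs = 1, matching y values: 1, 18 (2 points).
  x = 5: rhs = 16, matching y values: 4, 15 (2 points).
  x = 6: rhs = 4, matching y values: 2, 17 (2 points).
  x = 7: rhs = 9, matching y values: 3, 16 (2 points).
  x = 8: rhs = 18, matching y values: none (0 points).
  x = 9: rhs = 18, matching y values: none (0 points).
  x = 10: rhs = 15, matching y values: none (0 points).
  x = 11: rhs = 15, matching y values: none (0 points).
  x = 12: rhs = 5, matching y values: 9, 10 (2 points).
  x = 13: rhs = 10, matching y values: none (0 points).
  x = 14: rhs = 17, matching y values: 6, 13 (2 points).
  x = 15: rhs = 13, matching y values: none (0 points).
  x = 16: rhs = 4, matching y values: 2, 17 (2 points).
  x = 17: rhs = 15, matching y values: none (0 points).
  x = 18: rhs = 14, matching y values: none (0 points).
Total affine count: 17.
Full point count |E(F_19)| = 17 + 1 = 18.
Hasse bound: |18 − (19+1)| = |-2| = 2 ≤ 2√19 ≈ 8.7178 ✓.


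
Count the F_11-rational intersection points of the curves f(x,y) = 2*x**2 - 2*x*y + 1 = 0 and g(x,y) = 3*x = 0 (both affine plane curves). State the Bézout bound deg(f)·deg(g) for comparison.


Common zeros: ∅; count = 0; Bézout bound = 2.

deg(f) = 2, deg(g) = 1, so Bézout bound = 2.
Scan x ∈ F_11. For each x, list the y ∈ F_11 with f(x, y) ≡ 0 and those with g(x, y) ≡ 0 (mod 11); the common zeros in that column are the intersection.
  x = 0: f ≡ 0 at y ∈ ∅; g ≡ 0 at y ∈ {0, 1, 2, 3, 4, 5, 6, 7, 8, 9, 10}; common: ∅.
  x = 1: f ≡ 0 at y ∈ {7}; g ≡ 0 at y ∈ ∅; common: ∅.
  x = 2: f ≡ 0 at y ∈ {5}; g ≡ 0 at y ∈ ∅; common: ∅.
  x = 3: f ≡ 0 at y ∈ {5}; g ≡ 0 at y ∈ ∅; common: ∅.
  x = 4: f ≡ 0 at y ∈ {0}; g ≡ 0 at y ∈ ∅; common: ∅.
  x = 5: f ≡ 0 at y ∈ {4}; g ≡ 0 at y ∈ ∅; common: ∅.
  x = 6: f ≡ 0 at y ∈ {7}; g ≡ 0 at y ∈ ∅; common: ∅.
  x = 7: f ≡ 0 at y ∈ {0}; g ≡ 0 at y ∈ ∅; common: ∅.
  x = 8: f ≡ 0 at y ∈ {6}; g ≡ 0 at y ∈ ∅; common: ∅.
  x = 9: f ≡ 0 at y ∈ {6}; g ≡ 0 at y ∈ ∅; common: ∅.
  x = 10: f ≡ 0 at y ∈ {4}; g ≡ 0 at y ∈ ∅; common: ∅.
Collecting: common zeros = ∅, so the count is 0.
Comparison with the Bézout bound: 0 ≤ 2 = deg(f)·deg(g), as expected for curves with no common component (the affine F_11-count falls short of the bound because intersections may lie at infinity, over extension fields, or carry multiplicity).


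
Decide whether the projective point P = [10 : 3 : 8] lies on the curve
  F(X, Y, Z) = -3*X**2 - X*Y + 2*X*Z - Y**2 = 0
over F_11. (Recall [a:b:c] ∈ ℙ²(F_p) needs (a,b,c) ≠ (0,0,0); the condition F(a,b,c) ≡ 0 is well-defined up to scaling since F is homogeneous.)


F(10,3,8) ≡ 8 (mod 11); P is NOT on the curve.

Evaluate F(10, 3, 8) term-by-term (mod 11).
  -3*X**2 ↦ -3·100·1·1 = -300
  -X*Y ↦ -1·10·3·1 = -30
  2*X*Z ↦ 2·10·1·8 = 160
  -Y**2 ↦ -1·1·9·1 = -9
Sum: F(10, 3, 8) = (-300) + (-30) + (160) + (-9) = -179.
Reducing mod 11: -179 ≡ 8 (mod 11).
Since F(a, b, c) ≡ 8 ≠ 0 (mod 11), P does NOT lie on the curve.


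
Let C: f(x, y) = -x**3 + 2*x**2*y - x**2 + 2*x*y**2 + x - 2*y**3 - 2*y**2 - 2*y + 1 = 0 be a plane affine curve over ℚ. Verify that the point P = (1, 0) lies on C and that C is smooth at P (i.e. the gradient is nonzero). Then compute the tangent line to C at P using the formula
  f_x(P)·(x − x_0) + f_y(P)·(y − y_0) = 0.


Tangent line at P: 4 - 4*x = 0.

Step 1: f(1, 0) = 0, so P lies on C.
Step 2: partial derivatives
  f_x(x, y) = -3*x**2 + 4*x*y - 2*x + 2*y**2 + 1, f_y(x, y) = 2*x**2 + 4*x*y - 6*y**2 - 4*y - 2.
  f_x(P) = -4, f_y(P) = 0 (gradient nonzero, so P is smooth).
Step 3: tangent line at P: -4·(x − 1) + 0·(y − 0) = 0.
Expanding: 4 - 4*x = 0.


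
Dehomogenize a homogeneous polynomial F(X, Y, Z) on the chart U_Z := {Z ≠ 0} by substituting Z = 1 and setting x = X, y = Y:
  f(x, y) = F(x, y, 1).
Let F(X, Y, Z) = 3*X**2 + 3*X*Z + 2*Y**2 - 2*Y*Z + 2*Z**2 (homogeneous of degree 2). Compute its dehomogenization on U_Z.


f(x, y) = 3*x**2 + 3*x + 2*y**2 - 2*y + 2

On U_Z we set Z = 1. Each monomial c·X^i·Y^j·Z^k in F becomes c·x^i·y^j·1^k = c·x^i·y^j.
Substituting Z = 1: F(X, Y, 1) = 3*x**2 + 3*x + 2*y**2 - 2*y + 2.
Note: deg(f) ≤ deg(F) = 2; strict inequality happens when F is divisible by Z (lost terms).


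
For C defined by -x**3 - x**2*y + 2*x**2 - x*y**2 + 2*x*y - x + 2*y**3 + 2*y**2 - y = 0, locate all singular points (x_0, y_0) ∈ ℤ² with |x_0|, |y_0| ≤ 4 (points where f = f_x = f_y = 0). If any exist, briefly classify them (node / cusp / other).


Singular points: {(1, 0)}; classification: node.

Compute partial derivatives:
  f_x = -3*x**2 - 2*x*y + 4*x - y**2 + 2*y - 1.
  f_y = -x**2 - 2*x*y + 2*x + 6*y**2 + 4*y - 1.
Scan x_0 ∈ {−4, ..., 4}. For each x_0, f_y(x_0, y) is a polynomial in y; find its integer roots y ∈ {−4, ..., 4}, then test f_x and f at those candidates.
  x = -4: f_y(-4, y) = 6*y**2 + 12*y - 25; no integer root y with |y| ≤ 4.
  x = -3: f_y(-3, y) = 6*y**2 + 10*y - 16; vanishes at y ∈ {1}. (-3, 1): f_x = -33 ≠ 0.
  x = -2: f_y(-2, y) = 6*y**2 + 8*y - 9; no integer root y with |y| ≤ 4.
  x = -1: f_y(-1, y) = 6*y**2 + 6*y - 4; no integer root y with |y| ≤ 4.
  x = 0: f_y(0, y) = 6*y**2 + 4*y - 1; no integer root y with |y| ≤ 4.
  x = 1: f_y(1, y) = 6*y**2 + 2*y; vanishes at y ∈ {0}. (1, 0): f_x = 0, f = 0 — SINGULAR.
  x = 2: f_y(2, y) = 6*y**2 - 1; no integer root y with |y| ≤ 4.
  x = 3: f_y(3, y) = 6*y**2 - 2*y - 4; vanishes at y ∈ {1}. (3, 1): f_x = -21 ≠ 0.
  x = 4: f_y(4, y) = 6*y**2 - 4*y - 9; no integer root y with |y| ≤ 4.
Only singular point on the grid: (1, 0).
Classify: substitute x = 1 + u, y = 0 + v and expand: f = -u**3 - u**2*v - u**2 - u*v**2 + 2*v**3 + v**2.
No constant or linear terms (consistent with a singular point). Quadratic part: -u**2 + v**2. Cubic part: -u**3 - u**2*v - u*v**2 + 2*v**3.
The quadratic part v**2 - u**2 = (v − u)(v + u) splits into two distinct linear factors, so there are two distinct tangent lines y − 0 = ±(x − 1) — this is a node (ordinary double point).
Classification: node.


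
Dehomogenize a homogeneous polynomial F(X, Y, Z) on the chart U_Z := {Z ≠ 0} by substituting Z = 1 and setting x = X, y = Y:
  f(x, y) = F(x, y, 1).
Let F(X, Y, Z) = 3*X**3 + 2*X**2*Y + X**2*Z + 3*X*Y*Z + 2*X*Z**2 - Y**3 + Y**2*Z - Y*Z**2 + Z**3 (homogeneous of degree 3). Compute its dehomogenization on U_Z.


f(x, y) = 3*x**3 + 2*x**2*y + x**2 + 3*x*y + 2*x - y**3 + y**2 - y + 1

On U_Z we set Z = 1. Each monomial c·X^i·Y^j·Z^k in F becomes c·x^i·y^j·1^k = c·x^i·y^j.
Substituting Z = 1: F(X, Y, 1) = 3*x**3 + 2*x**2*y + x**2 + 3*x*y + 2*x - y**3 + y**2 - y + 1.
Note: deg(f) ≤ deg(F) = 3; strict inequality happens when F is divisible by Z (lost terms).


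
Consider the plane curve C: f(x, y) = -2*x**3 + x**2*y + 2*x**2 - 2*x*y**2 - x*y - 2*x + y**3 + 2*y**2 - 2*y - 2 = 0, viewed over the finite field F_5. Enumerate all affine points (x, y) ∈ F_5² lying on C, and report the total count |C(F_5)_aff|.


Affine F_5-points: {(0, 2), (1, 1), (1, 2), (2, 1), (2, 3)}; count = 5.

For each of the 25 pairs (x, y) ∈ F_5², evaluate f(x, y) mod 5. Record the zeros.
  x = 0: [0↦3, 1↦4, 2↦0, 3↦2, 4↦1]  zeros at y ∈ {2}
  x = 1: [0↦1, 1↦0, 2↦0, 3↦2, 4↦2]  zeros at y ∈ {1, 2}
  x = 2: [0↦1, 1↦0, 2↦1, 3↦0, 4↦3]  zeros at y ∈ {1, 3}
  x = 3: [0↦1, 1↦2, 2↦1, 3↦4, 4↦2]  zeros at y ∈ ∅
  x = 4: [0↦4, 1↦4, 2↦3, 3↦2, 4↦2]  zeros at y ∈ ∅
Collecting zeros: affine points = {(0, 2), (1, 1), (1, 2), (2, 1), (2, 3)}.
Total count |C(F_5)_aff| = 5.


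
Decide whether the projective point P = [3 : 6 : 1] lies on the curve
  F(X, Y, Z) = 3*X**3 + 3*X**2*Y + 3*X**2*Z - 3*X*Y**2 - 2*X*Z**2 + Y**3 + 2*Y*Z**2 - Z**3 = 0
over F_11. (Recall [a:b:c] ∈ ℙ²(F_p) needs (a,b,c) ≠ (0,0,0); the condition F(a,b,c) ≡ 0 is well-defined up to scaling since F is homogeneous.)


F(3,6,1) ≡ 2 (mod 11); P is NOT on the curve.

Evaluate F(3, 6, 1) term-by-term (mod 11).
  3*X**3 ↦ 3·27·1·1 = 81
  3*X**2*Y ↦ 3·9·6·1 = 162
  3*X**2*Z ↦ 3·9·1·1 = 27
  -3*X*Y**2 ↦ -3·3·36·1 = -324
  -2*X*Z**2 ↦ -2·3·1·1 = -6
  Y**3 ↦ 1·1·216·1 = 216
  2*Y*Z**2 ↦ 2·1·6·1 = 12
  -Z**3 ↦ -1·1·1·1 = -1
Sum: F(3, 6, 1) = (81) + (162) + (27) + (-324) + (-6) + (216) + (12) + (-1) = 167.
Reducing mod 11: 167 ≡ 2 (mod 11).
Since F(a, b, c) ≡ 2 ≠ 0 (mod 11), P does NOT lie on the curve.


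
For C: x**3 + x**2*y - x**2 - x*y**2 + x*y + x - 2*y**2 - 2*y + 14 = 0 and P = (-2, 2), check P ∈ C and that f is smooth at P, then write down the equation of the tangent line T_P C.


Tangent line at P: 7*x + 14 = 0.

Step 1: f(-2, 2) = 0, so P lies on C.
Step 2: partial derivatives
  f_x(x, y) = 3*x**2 + 2*x*y - 2*x - y**2 + y + 1, f_y(x, y) = x**2 - 2*x*y + x - 4*y - 2.
  f_x(P) = 7, f_y(P) = 0 (gradient nonzero, so P is smooth).
Step 3: tangent line at P: 7·(x − -2) + 0·(y − 2) = 0.
Expanding: 7*x + 14 = 0.


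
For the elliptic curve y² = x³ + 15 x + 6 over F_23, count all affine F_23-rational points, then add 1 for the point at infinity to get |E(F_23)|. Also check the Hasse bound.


Affine points = {(0, 11), (0, 12), (3, 3), (3, 20), (6, 6), (6, 17), (10, 11), (10, 12), (13, 11), (13, 12), (14, 4), (14, 19), (15, 8), (15, 15), (16, 8), (16, 15), (18, 6), (18, 17), (20, 7), (20, 16), (22, 6), (22, 17)}; affine count = 22; |E(F_23)| = 23.

Discriminant check: Δ ∝ 4a³ + 27b² = 4·15³ + 27·6² = 4·3375 + 27·36 ≡ 5 (mod 23). Nonzero ⇒ E is nonsingular.
For each x ∈ F_23, compute rhs = x³ + 15·x + 6 mod 23, then count y ∈ F_23 with y² ≡ rhs.
  x = 0: rhs = 6, matching y values: 11, 12 (2 points).
  x = 1: rhs = 22, matching y values: none (0 points).
  x = 2: rhs = 21, matching y values: none (0 points).
  x = 3: rhs = 9, matching y values: 3, 20 (2 points).
  x = 4: rhs = 15, matching y values: none (0 points).
  x = 5: rhs = 22, matching y values: none (0 points).
  x = 6: rhs = 13, matching y values: 6, 17 (2 points).
  x = 7: rhs = 17, matching y values: none (0 points).
  x = 8: rhs = 17, matching y values: none (0 points).
  x = 9: rhs = 19, matching y values: none (0 points).
  x = 10: rhs = 6, matching y values: 11, 12 (2 points).
  x = 11: rhs = 7, matching y values: none (0 points).
  x = 12: rhs = 5, matching y values: none (0 points).
  x = 13: rhs = 6, matching y values: 11, 12 (2 points).
  x = 14: rhs = 16, matching y values: 4, 19 (2 points).
  x = 15: rhs = 18, matching y values: 8, 15 (2 points).
  x = 16: rhs = 18, matching y values: 8, 15 (2 points).
  x = 17: rhs = 22, matching y values: none (0 points).
  x = 18: rhs = 13, matching y values: 6, 17 (2 points).
  x = 19: rhs = 20, matching y values: none (0 points).
  x = 20: rhs = 3, matching y values: 7, 16 (2 points).
  x = 21: rhs = 14, matching y values: none (0 points).
  x = 22: rhs = 13, matching y values: 6, 17 (2 points).
Total affine count: 22.
Full point count |E(F_23)| = 22 + 1 = 23.
Hasse bound: |23 − (23+1)| = |-1| = 1 ≤ 2√23 ≈ 9.5917 ✓.


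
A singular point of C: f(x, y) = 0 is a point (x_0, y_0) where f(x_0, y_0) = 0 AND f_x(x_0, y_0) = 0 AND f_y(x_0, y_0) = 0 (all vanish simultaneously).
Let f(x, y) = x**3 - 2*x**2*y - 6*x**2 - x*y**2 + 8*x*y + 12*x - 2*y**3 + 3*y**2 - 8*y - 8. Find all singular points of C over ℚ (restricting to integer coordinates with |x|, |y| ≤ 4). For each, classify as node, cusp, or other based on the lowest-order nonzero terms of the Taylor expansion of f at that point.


Singular points: {(2, 0)}; classification: cusp.

Compute partial derivatives:
  f_x = 3*x**2 - 4*x*y - 12*x - y**2 + 8*y + 12.
  f_y = -2*x**2 - 2*x*y + 8*x - 6*y**2 + 6*y - 8.
Scan x_0 ∈ {−4, ..., 4}. For each x_0, f_y(x_0, y) is a polynomial in y; find its integer roots y ∈ {−4, ..., 4}, then test f_x and f at those candidates.
  x = -4: f_y(-4, y) = -6*y**2 + 14*y - 72; no integer root y with |y| ≤ 4.
  x = -3: f_y(-3, y) = -6*y**2 + 12*y - 50; no integer root y with |y| ≤ 4.
  x = -2: f_y(-2, y) = -6*y**2 + 10*y - 32; no integer root y with |y| ≤ 4.
  x = -1: f_y(-1, y) = -6*y**2 + 8*y - 18; no integer root y with |y| ≤ 4.
  x = 0: f_y(0, y) = -6*y**2 + 6*y - 8; no integer root y with |y| ≤ 4.
  x = 1: f_y(1, y) = -6*y**2 + 4*y - 2; no integer root y with |y| ≤ 4.
  x = 2: f_y(2, y) = -6*y**2 + 2*y; vanishes at y ∈ {0}. (2, 0): f_x = 0, f = 0 — SINGULAR.
  x = 3: f_y(3, y) = -6*y**2 - 2; no integer root y with |y| ≤ 4.
  x = 4: f_y(4, y) = -6*y**2 - 2*y - 8; no integer root y with |y| ≤ 4.
Only singular point on the grid: (2, 0).
Classify: substitute x = 2 + u, y = 0 + v and expand: f = u**3 - 2*u**2*v - u*v**2 - 2*v**3 + v**2.
No constant or linear terms (consistent with a singular point). Quadratic part: v**2. Cubic part: u**3 - 2*u**2*v - u*v**2 - 2*v**3.
The quadratic part v**2 is a perfect square, so there is a single (double) tangent line v = 0, i.e. y = 0. Restricting the cubic part to that line (v = 0) leaves u**3 ≠ 0, so f is not divisible by v and the branch is v² ≈ -u**3 to lowest order — this is a cusp.
Classification: cusp.


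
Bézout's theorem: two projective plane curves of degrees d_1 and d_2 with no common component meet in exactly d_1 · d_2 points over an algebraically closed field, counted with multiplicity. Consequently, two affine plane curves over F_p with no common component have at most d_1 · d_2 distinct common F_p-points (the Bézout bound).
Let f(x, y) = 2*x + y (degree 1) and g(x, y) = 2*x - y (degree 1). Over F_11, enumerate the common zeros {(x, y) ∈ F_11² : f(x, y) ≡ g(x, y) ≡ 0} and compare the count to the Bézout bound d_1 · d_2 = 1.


Common zeros: {(0, 0)}; count = 1; Bézout bound = 1.

deg(f) = 1, deg(g) = 1, so Bézout bound = 1.
Scan x ∈ F_11. For each x, list the y ∈ F_11 with f(x, y) ≡ 0 and those with g(x, y) ≡ 0 (mod 11); the common zeros in that column are the intersection.
  x = 0: f ≡ 0 at y ∈ {0}; g ≡ 0 at y ∈ {0}; common: {0}.
  x = 1: f ≡ 0 at y ∈ {9}; g ≡ 0 at y ∈ {2}; common: ∅.
  x = 2: f ≡ 0 at y ∈ {7}; g ≡ 0 at y ∈ {4}; common: ∅.
  x = 3: f ≡ 0 at y ∈ {5}; g ≡ 0 at y ∈ {6}; common: ∅.
  x = 4: f ≡ 0 at y ∈ {3}; g ≡ 0 at y ∈ {8}; common: ∅.
  x = 5: f ≡ 0 at y ∈ {1}; g ≡ 0 at y ∈ {10}; common: ∅.
  x = 6: f ≡ 0 at y ∈ {10}; g ≡ 0 at y ∈ {1}; common: ∅.
  x = 7: f ≡ 0 at y ∈ {8}; g ≡ 0 at y ∈ {3}; common: ∅.
  x = 8: f ≡ 0 at y ∈ {6}; g ≡ 0 at y ∈ {5}; common: ∅.
  x = 9: f ≡ 0 at y ∈ {4}; g ≡ 0 at y ∈ {7}; common: ∅.
  x = 10: f ≡ 0 at y ∈ {2}; g ≡ 0 at y ∈ {9}; common: ∅.
Collecting: common zeros = {(0, 0)}, so the count is 1.
Comparison with the Bézout bound: 1 ≤ 1 = deg(f)·deg(g), as expected for curves with no common component (the bound is attained).


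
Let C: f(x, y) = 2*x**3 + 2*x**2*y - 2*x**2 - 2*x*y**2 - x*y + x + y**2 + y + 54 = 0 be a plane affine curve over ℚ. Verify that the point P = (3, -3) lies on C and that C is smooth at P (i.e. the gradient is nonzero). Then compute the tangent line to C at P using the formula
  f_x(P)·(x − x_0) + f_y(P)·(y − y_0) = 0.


Tangent line at P: -8*x + 46*y + 162 = 0.

Step 1: f(3, -3) = 0, so P lies on C.
Step 2: partial derivatives
  f_x(x, y) = 6*x**2 + 4*x*y - 4*x - 2*y**2 - y + 1, f_y(x, y) = 2*x**2 - 4*x*y - x + 2*y + 1.
  f_x(P) = -8, f_y(P) = 46 (gradient nonzero, so P is smooth).
Step 3: tangent line at P: -8·(x − 3) + 46·(y − -3) = 0.
Expanding: -8*x + 46*y + 162 = 0.


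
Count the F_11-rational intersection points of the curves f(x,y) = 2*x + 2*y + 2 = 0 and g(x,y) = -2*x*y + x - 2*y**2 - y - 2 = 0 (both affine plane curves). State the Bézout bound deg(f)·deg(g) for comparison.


Common zeros: ∅; count = 0; Bézout bound = 2.

deg(f) = 1, deg(g) = 2, so Bézout bound = 2.
Scan x ∈ F_11. For each x, list the y ∈ F_11 with f(x, y) ≡ 0 and those with g(x, y) ≡ 0 (mod 11); the common zeros in that column are the intersection.
  x = 0: f ≡ 0 at y ∈ {10}; g ≡ 0 at y ∈ ∅; common: ∅.
  x = 1: f ≡ 0 at y ∈ {9}; g ≡ 0 at y ∈ {5, 10}; common: ∅.
  x = 2: f ≡ 0 at y ∈ {8}; g ≡ 0 at y ∈ {0, 3}; common: ∅.
  x = 3: f ≡ 0 at y ∈ {7}; g ≡ 0 at y ∈ ∅; common: ∅.
  x = 4: f ≡ 0 at y ∈ {6}; g ≡ 0 at y ∈ {4, 8}; common: ∅.
  x = 5: f ≡ 0 at y ∈ {5}; g ≡ 0 at y ∈ ∅; common: ∅.
  x = 6: f ≡ 0 at y ∈ {4}; g ≡ 0 at y ∈ {1, 9}; common: ∅.
  x = 7: f ≡ 0 at y ∈ {3}; g ≡ 0 at y ∈ {2, 7}; common: ∅.
  x = 8: f ≡ 0 at y ∈ {2}; g ≡ 0 at y ∈ ∅; common: ∅.
  x = 9: f ≡ 0 at y ∈ {1}; g ≡ 0 at y ∈ ∅; common: ∅.
  x = 10: f ≡ 0 at y ∈ {0}; g ≡ 0 at y ∈ ∅; common: ∅.
Collecting: common zeros = ∅, so the count is 0.
Comparison with the Bézout bound: 0 ≤ 2 = deg(f)·deg(g), as expected for curves with no common component (the affine F_11-count falls short of the bound because intersections may lie at infinity, over extension fields, or carry multiplicity).


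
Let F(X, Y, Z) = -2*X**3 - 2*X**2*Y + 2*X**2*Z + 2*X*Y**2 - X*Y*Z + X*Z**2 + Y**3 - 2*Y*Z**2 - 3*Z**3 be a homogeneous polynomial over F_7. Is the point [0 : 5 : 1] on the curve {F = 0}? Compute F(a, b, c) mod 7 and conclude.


F(0,5,1) ≡ 0 (mod 7); P is on the curve.

Evaluate F(0, 5, 1) term-by-term (mod 7).
  -2*X**3 ↦ -2·0·1·1 = 0
  -2*X**2*Y ↦ -2·0·5·1 = 0
  2*X**2*Z ↦ 2·0·1·1 = 0
  2*X*Y**2 ↦ 2·0·25·1 = 0
  -X*Y*Z ↦ -1·0·5·1 = 0
  X*Z**2 ↦ 1·0·1·1 = 0
  Y**3 ↦ 1·1·125·1 = 125
  -2*Y*Z**2 ↦ -2·1·5·1 = -10
  -3*Z**3 ↦ -3·1·1·1 = -3
Sum: F(0, 5, 1) = (0) + (0) + (0) + (0) + (0) + (0) + (125) + (-10) + (-3) = 112.
Reducing mod 7: 112 ≡ 0 (mod 7).
Since F(a, b, c) ≡ 0 (mod 7), P lies on the curve.


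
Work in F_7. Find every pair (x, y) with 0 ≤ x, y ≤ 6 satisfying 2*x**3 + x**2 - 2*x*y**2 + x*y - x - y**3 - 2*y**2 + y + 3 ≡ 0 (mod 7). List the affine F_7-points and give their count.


Affine F_7-points: {(1, 5), (1, 6), (2, 0), (3, 0), (4, 2), (5, 0), (5, 1)}; count = 7.

For each of the 49 pairs (x, y) ∈ F_7², evaluate f(x, y) mod 7. Record the zeros.
  x = 0: [0↦3, 1↦1, 2↦3, 3↦3, 4↦2, 5↦1, 6↦1]  zeros at y ∈ ∅
  x = 1: [0↦5, 1↦2, 2↦6, 3↦4, 4↦4, 5↦0, 6↦0]  zeros at y ∈ {5, 6}
  x = 2: [0↦0, 1↦3, 2↦2, 3↦5, 4↦6, 5↦6, 6↦6]  zeros at y ∈ {0}
  x = 3: [0↦0, 1↦2, 2↦3, 3↦4, 4↦6, 5↦3, 6↦3]  zeros at y ∈ {0}
  x = 4: [0↦3, 1↦4, 2↦0, 3↦6, 4↦2, 5↦3, 6↦3]  zeros at y ∈ {2}
  x = 5: [0↦0, 1↦0, 2↦5, 3↦2, 4↦6, 5↦4, 6↦4]  zeros at y ∈ {0, 1}
  x = 6: [0↦3, 1↦2, 2↦2, 3↦4, 4↦2, 5↦4, 6↦4]  zeros at y ∈ ∅
Collecting zeros: affine points = {(1, 5), (1, 6), (2, 0), (3, 0), (4, 2), (5, 0), (5, 1)}.
Total count |C(F_7)_aff| = 7.


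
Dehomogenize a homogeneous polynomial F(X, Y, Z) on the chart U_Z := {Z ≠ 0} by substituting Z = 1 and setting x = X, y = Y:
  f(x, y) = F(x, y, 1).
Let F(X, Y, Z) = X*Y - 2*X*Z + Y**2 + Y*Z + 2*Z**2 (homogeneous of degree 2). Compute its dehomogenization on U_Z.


f(x, y) = x*y - 2*x + y**2 + y + 2

On U_Z we set Z = 1. Each monomial c·X^i·Y^j·Z^k in F becomes c·x^i·y^j·1^k = c·x^i·y^j.
Substituting Z = 1: F(X, Y, 1) = x*y - 2*x + y**2 + y + 2.
Note: deg(f) ≤ deg(F) = 2; strict inequality happens when F is divisible by Z (lost terms).


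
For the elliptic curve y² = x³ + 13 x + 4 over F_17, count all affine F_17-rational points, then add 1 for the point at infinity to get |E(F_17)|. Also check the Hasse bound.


Affine points = {(0, 2), (0, 15), (1, 1), (1, 16), (2, 2), (2, 15), (3, 6), (3, 11), (4, 1), (4, 16), (6, 3), (6, 14), (7, 8), (7, 9), (8, 5), (8, 12), (9, 0), (11, 4), (11, 13), (12, 1), (12, 16), (15, 2), (15, 15)}; affine count = 23; |E(F_17)| = 24.

Discriminant check: Δ ∝ 4a³ + 27b² = 4·13³ + 27·4² = 4·2197 + 27·16 ≡ 6 (mod 17). Nonzero ⇒ E is nonsingular.
For each x ∈ F_17, compute rhs = x³ + 13·x + 4 mod 17, then count y ∈ F_17 with y² ≡ rhs.
  x = 0: rhs = 4, matching y values: 2, 15 (2 points).
  x = 1: rhs = 1, matching y values: 1, 16 (2 points).
  x = 2: rhs = 4, matching y values: 2, 15 (2 points).
  x = 3: rhs = 2, matching y values: 6, 11 (2 points).
  x = 4: rhs = 1, matching y values: 1, 16 (2 points).
  x = 5: rhs = 7, matching y values: none (0 points).
  x = 6: rhs = 9, matching y values: 3, 14 (2 points).
  x = 7: rhs = 13, matching y values: 8, 9 (2 points).
  x = 8: rhs = 8, matching y values: 5, 12 (2 points).
  x = 9: rhs = 0, matching y values: 0 (1 points).
  x = 10: rhs = 12, matching y values: none (0 points).
  x = 11: rhs = 16, matching y values: 4, 13 (2 points).
  x = 12: rhs = 1, matching y values: 1, 16 (2 points).
  x = 13: rhs = 7, matching y values: none (0 points).
  x = 14: rhs = 6, matching y values: none (0 points).
  x = 15: rhs = 4, matching y values: 2, 15 (2 points).
  x = 16: rhs = 7, matching y values: none (0 points).
Total affine count: 23.
Full point count |E(F_17)| = 23 + 1 = 24.
Hasse bound: |24 − (17+1)| = |6| = 6 ≤ 2√17 ≈ 8.2462 ✓.


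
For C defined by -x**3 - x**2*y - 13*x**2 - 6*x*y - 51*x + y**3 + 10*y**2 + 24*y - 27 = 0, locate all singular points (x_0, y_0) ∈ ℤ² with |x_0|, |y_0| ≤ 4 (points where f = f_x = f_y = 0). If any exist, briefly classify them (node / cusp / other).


Singular points: {(-3, -3)}; classification: node.

Compute partial derivatives:
  f_x = -3*x**2 - 2*x*y - 26*x - 6*y - 51.
  f_y = -x**2 - 6*x + 3*y**2 + 20*y + 24.
Scan x_0 ∈ {−4, ..., 4}. For each x_0, f_y(x_0, y) is a polynomial in y; find its integer roots y ∈ {−4, ..., 4}, then test f_x and f at those candidates.
  x = -4: f_y(-4, y) = 3*y**2 + 20*y + 32; vanishes at y ∈ {-4}. (-4, -4): f_x = -3 ≠ 0.
  x = -3: f_y(-3, y) = 3*y**2 + 20*y + 33; vanishes at y ∈ {-3}. (-3, -3): f_x = 0, f = 0 — SINGULAR.
  x = -2: f_y(-2, y) = 3*y**2 + 20*y + 32; vanishes at y ∈ {-4}. (-2, -4): f_x = -3 ≠ 0.
  x = -1: f_y(-1, y) = 3*y**2 + 20*y + 29; no integer root y with |y| ≤ 4.
  x = 0: f_y(0, y) = 3*y**2 + 20*y + 24; no integer root y with |y| ≤ 4.
  x = 1: f_y(1, y) = 3*y**2 + 20*y + 17; vanishes at y ∈ {-1}. (1, -1): f_x = -72 ≠ 0.
  x = 2: f_y(2, y) = 3*y**2 + 20*y + 8; no integer root y with |y| ≤ 4.
  x = 3: f_y(3, y) = 3*y**2 + 20*y - 3; no integer root y with |y| ≤ 4.
  x = 4: f_y(4, y) = 3*y**2 + 20*y - 16; no integer root y with |y| ≤ 4.
Only singular point on the grid: (-3, -3).
Classify: substitute x = -3 + u, y = -3 + v and expand: f = -u**3 - u**2*v - u**2 + v**3 + v**2.
No constant or linear terms (consistent with a singular point). Quadratic part: -u**2 + v**2. Cubic part: -u**3 - u**2*v + v**3.
The quadratic part v**2 - u**2 = (v − u)(v + u) splits into two distinct linear factors, so there are two distinct tangent lines y − -3 = ±(x − -3) — this is a node (ordinary double point).
Classification: node.
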